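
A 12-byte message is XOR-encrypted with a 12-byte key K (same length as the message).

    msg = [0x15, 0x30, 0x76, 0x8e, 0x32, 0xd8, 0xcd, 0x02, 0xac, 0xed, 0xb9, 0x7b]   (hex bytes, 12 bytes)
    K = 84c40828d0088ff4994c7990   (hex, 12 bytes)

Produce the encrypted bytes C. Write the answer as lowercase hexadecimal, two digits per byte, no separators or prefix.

91f47ea6e2d042f635a1c0eb

XOR is its own inverse, so applying the key byte-wise gives the result directly.
byte 0: 00010101 xor 10000100 = 10010001
byte 1: 00110000 xor 11000100 = 11110100
byte 2: 01110110 xor 00001000 = 01111110
byte 3: 10001110 xor 00101000 = 10100110
byte 4: 00110010 xor 11010000 = 11100010
byte 5: 11011000 xor 00001000 = 11010000
byte 6: 11001101 xor 10001111 = 01000010
byte 7: 00000010 xor 11110100 = 11110110
byte 8: 10101100 xor 10011001 = 00110101
byte 9: 11101101 xor 01001100 = 10100001
byte 10: 10111001 xor 01111001 = 11000000
byte 11: 01111011 xor 10010000 = 11101011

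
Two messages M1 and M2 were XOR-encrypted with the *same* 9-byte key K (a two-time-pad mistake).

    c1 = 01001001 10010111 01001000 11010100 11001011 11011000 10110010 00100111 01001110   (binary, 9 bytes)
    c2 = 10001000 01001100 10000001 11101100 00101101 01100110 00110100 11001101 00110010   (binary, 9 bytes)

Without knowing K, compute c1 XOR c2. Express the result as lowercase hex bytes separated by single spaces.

c1 db c9 38 e6 be 86 ea 7c

c1 ⊕ c2 = (M1 ⊕ K) ⊕ (M2 ⊕ K) = M1 ⊕ M2 — the shared key cancels under XOR.
byte 0: 49 XOR 88 = c1
byte 1: 97 XOR 4c = db
byte 2: 48 XOR 81 = c9
byte 3: d4 XOR ec = 38
byte 4: cb XOR 2d = e6
byte 5: d8 XOR 66 = be
byte 6: b2 XOR 34 = 86
byte 7: 27 XOR cd = ea
byte 8: 4e XOR 32 = 7c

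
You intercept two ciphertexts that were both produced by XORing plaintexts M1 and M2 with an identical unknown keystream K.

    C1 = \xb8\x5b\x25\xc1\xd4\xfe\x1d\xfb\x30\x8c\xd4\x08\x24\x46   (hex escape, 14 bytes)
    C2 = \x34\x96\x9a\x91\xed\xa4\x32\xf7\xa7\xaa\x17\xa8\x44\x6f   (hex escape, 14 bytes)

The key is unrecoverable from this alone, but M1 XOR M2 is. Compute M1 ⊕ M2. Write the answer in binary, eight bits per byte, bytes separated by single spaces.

10001100 11001101 10111111 01010000 00111001 01011010 00101111 00001100 10010111 00100110 11000011 10100000 01100000 00101001

C1 ⊕ C2 = (M1 ⊕ K) ⊕ (M2 ⊕ K) = M1 ⊕ M2 — the shared key cancels under XOR.
b8 ^ 34 = 8c
5b ^ 96 = cd
25 ^ 9a = bf
c1 ^ 91 = 50
d4 ^ ed = 39
fe ^ a4 = 5a
1d ^ 32 = 2f
fb ^ f7 = 0c
30 ^ a7 = 97
8c ^ aa = 26
d4 ^ 17 = c3
08 ^ a8 = a0
24 ^ 44 = 60
46 ^ 6f = 29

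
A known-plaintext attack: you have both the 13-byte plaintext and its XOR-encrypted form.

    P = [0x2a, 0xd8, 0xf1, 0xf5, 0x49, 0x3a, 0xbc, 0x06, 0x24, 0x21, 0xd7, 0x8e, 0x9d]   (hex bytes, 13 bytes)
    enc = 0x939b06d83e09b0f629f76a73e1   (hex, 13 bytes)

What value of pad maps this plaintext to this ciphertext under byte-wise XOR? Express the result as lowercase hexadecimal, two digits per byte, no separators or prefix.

Since enc = P ⊕ pad, XORing both sides with P gives pad = P ⊕ enc.
2a ⊕ 93 = b9
d8 ⊕ 9b = 43
f1 ⊕ 06 = f7
f5 ⊕ d8 = 2d
49 ⊕ 3e = 77
3a ⊕ 09 = 33
bc ⊕ b0 = 0c
06 ⊕ f6 = f0
24 ⊕ 29 = 0d
21 ⊕ f7 = d6
d7 ⊕ 6a = bd
8e ⊕ 73 = fd
9d ⊕ e1 = 7c

b943f72d77330cf00dd6bdfd7c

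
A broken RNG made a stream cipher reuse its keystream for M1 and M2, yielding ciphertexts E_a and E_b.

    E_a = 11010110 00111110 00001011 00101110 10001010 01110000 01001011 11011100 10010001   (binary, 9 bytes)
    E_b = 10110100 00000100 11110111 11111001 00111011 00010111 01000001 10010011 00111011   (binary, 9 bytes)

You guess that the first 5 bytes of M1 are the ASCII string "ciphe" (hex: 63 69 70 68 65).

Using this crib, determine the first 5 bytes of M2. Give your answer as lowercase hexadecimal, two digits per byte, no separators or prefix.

01538cbfd4

First, E_a ⊕ E_b = (M1 ⊕ K) ⊕ (M2 ⊕ K) = M1 ⊕ M2, so the key drops out. Then M2 = (M1 ⊕ M2) ⊕ M1 over the first 5 bytes.
byte 0: (d6 xor b4) xor 63 = 62 xor 63 = 01
byte 1: (3e xor 04) xor 69 = 3a xor 69 = 53
byte 2: (0b xor f7) xor 70 = fc xor 70 = 8c
byte 3: (2e xor f9) xor 68 = d7 xor 68 = bf
byte 4: (8a xor 3b) xor 65 = b1 xor 65 = d4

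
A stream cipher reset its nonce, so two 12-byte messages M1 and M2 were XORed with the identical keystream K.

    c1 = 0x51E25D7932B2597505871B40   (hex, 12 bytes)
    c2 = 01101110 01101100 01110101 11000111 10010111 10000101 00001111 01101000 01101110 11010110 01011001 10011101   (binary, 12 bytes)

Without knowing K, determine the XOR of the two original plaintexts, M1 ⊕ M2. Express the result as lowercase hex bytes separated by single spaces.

c1 ⊕ c2 = (M1 ⊕ K) ⊕ (M2 ⊕ K) = M1 ⊕ M2 — the shared key cancels under XOR.
51 XOR 6e = 3f
e2 XOR 6c = 8e
5d XOR 75 = 28
79 XOR c7 = be
32 XOR 97 = a5
b2 XOR 85 = 37
59 XOR 0f = 56
75 XOR 68 = 1d
05 XOR 6e = 6b
87 XOR d6 = 51
1b XOR 59 = 42
40 XOR 9d = dd

3f 8e 28 be a5 37 56 1d 6b 51 42 dd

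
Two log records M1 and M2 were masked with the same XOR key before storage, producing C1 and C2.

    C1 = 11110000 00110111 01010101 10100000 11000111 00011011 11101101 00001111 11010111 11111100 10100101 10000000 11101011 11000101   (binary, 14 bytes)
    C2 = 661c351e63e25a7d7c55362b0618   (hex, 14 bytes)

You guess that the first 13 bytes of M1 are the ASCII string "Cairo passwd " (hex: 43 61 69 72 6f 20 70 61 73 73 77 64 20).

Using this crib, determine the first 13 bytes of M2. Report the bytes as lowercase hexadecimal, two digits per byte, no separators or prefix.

First, C1 ⊕ C2 = (M1 ⊕ K) ⊕ (M2 ⊕ K) = M1 ⊕ M2, so the key drops out. Then M2 = (M1 ⊕ M2) ⊕ M1 over the first 13 bytes.
byte 0: (f0 xor 66) xor 43 = 96 xor 43 = d5
byte 1: (37 xor 1c) xor 61 = 2b xor 61 = 4a
byte 2: (55 xor 35) xor 69 = 60 xor 69 = 09
byte 3: (a0 xor 1e) xor 72 = be xor 72 = cc
byte 4: (c7 xor 63) xor 6f = a4 xor 6f = cb
byte 5: (1b xor e2) xor 20 = f9 xor 20 = d9
byte 6: (ed xor 5a) xor 70 = b7 xor 70 = c7
byte 7: (0f xor 7d) xor 61 = 72 xor 61 = 13
byte 8: (d7 xor 7c) xor 73 = ab xor 73 = d8
byte 9: (fc xor 55) xor 73 = a9 xor 73 = da
byte 10: (a5 xor 36) xor 77 = 93 xor 77 = e4
byte 11: (80 xor 2b) xor 64 = ab xor 64 = cf
byte 12: (eb xor 06) xor 20 = ed xor 20 = cd

d54a09cccbd9c713d8dae4cfcd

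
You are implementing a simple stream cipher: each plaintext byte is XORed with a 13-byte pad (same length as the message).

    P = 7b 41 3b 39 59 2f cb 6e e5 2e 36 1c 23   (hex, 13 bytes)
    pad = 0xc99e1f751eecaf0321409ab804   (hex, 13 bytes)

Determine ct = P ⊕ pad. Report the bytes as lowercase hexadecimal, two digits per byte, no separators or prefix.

XOR is its own inverse, so applying the key byte-wise gives the result directly.
01111011 ^ 11001001 = 10110010
01000001 ^ 10011110 = 11011111
00111011 ^ 00011111 = 00100100
00111001 ^ 01110101 = 01001100
01011001 ^ 00011110 = 01000111
00101111 ^ 11101100 = 11000011
11001011 ^ 10101111 = 01100100
01101110 ^ 00000011 = 01101101
11100101 ^ 00100001 = 11000100
00101110 ^ 01000000 = 01101110
00110110 ^ 10011010 = 10101100
00011100 ^ 10111000 = 10100100
00100011 ^ 00000100 = 00100111

b2df244c47c3646dc46eaca427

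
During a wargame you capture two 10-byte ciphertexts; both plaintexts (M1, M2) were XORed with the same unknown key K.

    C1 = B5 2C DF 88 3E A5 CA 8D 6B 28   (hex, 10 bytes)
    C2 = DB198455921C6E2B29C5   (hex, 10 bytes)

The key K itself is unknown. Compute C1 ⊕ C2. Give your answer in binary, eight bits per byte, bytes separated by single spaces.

C1 ⊕ C2 = (M1 ⊕ K) ⊕ (M2 ⊕ K) = M1 ⊕ M2 — the shared key cancels under XOR.
byte 0: 181 ^ 219 = 110
byte 1:  44 ^  25 =  53
byte 2: 223 ^ 132 =  91
byte 3: 136 ^  85 = 221
byte 4:  62 ^ 146 = 172
byte 5: 165 ^  28 = 185
byte 6: 202 ^ 110 = 164
byte 7: 141 ^  43 = 166
byte 8: 107 ^  41 =  66
byte 9:  40 ^ 197 = 237

01101110 00110101 01011011 11011101 10101100 10111001 10100100 10100110 01000010 11101101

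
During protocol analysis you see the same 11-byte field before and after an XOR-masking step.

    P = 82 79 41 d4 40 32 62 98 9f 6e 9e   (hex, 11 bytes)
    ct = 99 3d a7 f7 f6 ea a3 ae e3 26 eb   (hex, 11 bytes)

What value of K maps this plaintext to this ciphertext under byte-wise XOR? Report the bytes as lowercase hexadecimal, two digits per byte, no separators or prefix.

Since ct = P ⊕ K, XORing both sides with P gives K = P ⊕ ct.
byte 0: 130 ^ 153 =  27
byte 1: 121 ^  61 =  68
byte 2:  65 ^ 167 = 230
byte 3: 212 ^ 247 =  35
byte 4:  64 ^ 246 = 182
byte 5:  50 ^ 234 = 216
byte 6:  98 ^ 163 = 193
byte 7: 152 ^ 174 =  54
byte 8: 159 ^ 227 = 124
byte 9: 110 ^  38 =  72
byte 10: 158 ^ 235 = 117

1b44e623b6d8c1367c4875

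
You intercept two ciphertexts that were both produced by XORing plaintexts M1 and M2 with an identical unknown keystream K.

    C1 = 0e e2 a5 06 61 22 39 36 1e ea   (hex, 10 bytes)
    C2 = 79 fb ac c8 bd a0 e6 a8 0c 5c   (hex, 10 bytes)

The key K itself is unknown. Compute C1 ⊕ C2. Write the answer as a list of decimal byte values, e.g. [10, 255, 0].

[119, 25, 9, 206, 220, 130, 223, 158, 18, 182]

C1 ⊕ C2 = (M1 ⊕ K) ⊕ (M2 ⊕ K) = M1 ⊕ M2 — the shared key cancels under XOR.
byte 0: 0e ⊕ 79 = 77
byte 1: e2 ⊕ fb = 19
byte 2: a5 ⊕ ac = 09
byte 3: 06 ⊕ c8 = ce
byte 4: 61 ⊕ bd = dc
byte 5: 22 ⊕ a0 = 82
byte 6: 39 ⊕ e6 = df
byte 7: 36 ⊕ a8 = 9e
byte 8: 1e ⊕ 0c = 12
byte 9: ea ⊕ 5c = b6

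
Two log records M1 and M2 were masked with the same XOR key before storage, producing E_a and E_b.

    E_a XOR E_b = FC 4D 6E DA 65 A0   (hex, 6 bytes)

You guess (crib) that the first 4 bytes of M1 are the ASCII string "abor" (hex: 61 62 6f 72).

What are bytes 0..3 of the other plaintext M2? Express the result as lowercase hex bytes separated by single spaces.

9d 2f 01 a8

Since E_a ⊕ E_b = M1 ⊕ M2, XORing with the guessed M1 bytes yields the corresponding M2 bytes: M2 = (E_a ⊕ E_b) ⊕ M1.
11111100 ⊕ 01100001 = 10011101
01001101 ⊕ 01100010 = 00101111
01101110 ⊕ 01101111 = 00000001
11011010 ⊕ 01110010 = 10101000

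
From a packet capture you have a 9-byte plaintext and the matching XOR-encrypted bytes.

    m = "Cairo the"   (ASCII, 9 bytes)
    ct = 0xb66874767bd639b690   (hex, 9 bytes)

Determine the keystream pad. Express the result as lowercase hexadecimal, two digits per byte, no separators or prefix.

f5091d0414f64ddef5

Since ct = m ⊕ pad, XORing both sides with m gives pad = m ⊕ ct.
 67 ⊕ 182 = 245
 97 ⊕ 104 =   9
105 ⊕ 116 =  29
114 ⊕ 118 =   4
111 ⊕ 123 =  20
 32 ⊕ 214 = 246
116 ⊕  57 =  77
104 ⊕ 182 = 222
101 ⊕ 144 = 245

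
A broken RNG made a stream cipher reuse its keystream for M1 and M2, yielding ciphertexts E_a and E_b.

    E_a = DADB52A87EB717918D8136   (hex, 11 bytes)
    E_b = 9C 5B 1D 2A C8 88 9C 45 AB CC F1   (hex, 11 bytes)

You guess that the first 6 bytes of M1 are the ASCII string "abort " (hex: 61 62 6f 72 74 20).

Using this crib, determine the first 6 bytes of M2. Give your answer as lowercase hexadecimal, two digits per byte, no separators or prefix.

27e220f0c21f

First, E_a ⊕ E_b = (M1 ⊕ K) ⊕ (M2 ⊕ K) = M1 ⊕ M2, so the key drops out. Then M2 = (M1 ⊕ M2) ⊕ M1 over the first 6 bytes.
byte 0: (da xor 9c) xor 61 = 46 xor 61 = 27
byte 1: (db xor 5b) xor 62 = 80 xor 62 = e2
byte 2: (52 xor 1d) xor 6f = 4f xor 6f = 20
byte 3: (a8 xor 2a) xor 72 = 82 xor 72 = f0
byte 4: (7e xor c8) xor 74 = b6 xor 74 = c2
byte 5: (b7 xor 88) xor 20 = 3f xor 20 = 1f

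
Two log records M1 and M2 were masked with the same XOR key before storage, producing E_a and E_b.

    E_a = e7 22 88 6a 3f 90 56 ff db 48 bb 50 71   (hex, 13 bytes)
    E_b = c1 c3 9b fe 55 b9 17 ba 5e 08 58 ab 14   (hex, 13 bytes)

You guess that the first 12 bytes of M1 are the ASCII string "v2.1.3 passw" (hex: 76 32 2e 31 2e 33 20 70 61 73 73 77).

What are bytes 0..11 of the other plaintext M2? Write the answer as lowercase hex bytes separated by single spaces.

50 d3 3d a5 44 1a 61 35 e4 33 90 8c

First, E_a ⊕ E_b = (M1 ⊕ K) ⊕ (M2 ⊕ K) = M1 ⊕ M2, so the key drops out. Then M2 = (M1 ⊕ M2) ⊕ M1 over the first 12 bytes.
byte 0: (e7 ⊕ c1) ⊕ 76 = 26 ⊕ 76 = 50
byte 1: (22 ⊕ c3) ⊕ 32 = e1 ⊕ 32 = d3
byte 2: (88 ⊕ 9b) ⊕ 2e = 13 ⊕ 2e = 3d
byte 3: (6a ⊕ fe) ⊕ 31 = 94 ⊕ 31 = a5
byte 4: (3f ⊕ 55) ⊕ 2e = 6a ⊕ 2e = 44
byte 5: (90 ⊕ b9) ⊕ 33 = 29 ⊕ 33 = 1a
byte 6: (56 ⊕ 17) ⊕ 20 = 41 ⊕ 20 = 61
byte 7: (ff ⊕ ba) ⊕ 70 = 45 ⊕ 70 = 35
byte 8: (db ⊕ 5e) ⊕ 61 = 85 ⊕ 61 = e4
byte 9: (48 ⊕ 08) ⊕ 73 = 40 ⊕ 73 = 33
byte 10: (bb ⊕ 58) ⊕ 73 = e3 ⊕ 73 = 90
byte 11: (50 ⊕ ab) ⊕ 77 = fb ⊕ 77 = 8c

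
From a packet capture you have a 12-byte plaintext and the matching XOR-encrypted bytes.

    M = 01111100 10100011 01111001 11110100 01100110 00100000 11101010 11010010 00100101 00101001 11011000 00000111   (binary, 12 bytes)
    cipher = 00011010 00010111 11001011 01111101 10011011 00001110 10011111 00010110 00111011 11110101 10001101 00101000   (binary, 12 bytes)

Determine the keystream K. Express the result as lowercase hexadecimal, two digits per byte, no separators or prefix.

Since cipher = M ⊕ K, XORing both sides with M gives K = M ⊕ cipher.
7c ^ 1a = 66
a3 ^ 17 = b4
79 ^ cb = b2
f4 ^ 7d = 89
66 ^ 9b = fd
20 ^ 0e = 2e
ea ^ 9f = 75
d2 ^ 16 = c4
25 ^ 3b = 1e
29 ^ f5 = dc
d8 ^ 8d = 55
07 ^ 28 = 2f

66b4b289fd2e75c41edc552f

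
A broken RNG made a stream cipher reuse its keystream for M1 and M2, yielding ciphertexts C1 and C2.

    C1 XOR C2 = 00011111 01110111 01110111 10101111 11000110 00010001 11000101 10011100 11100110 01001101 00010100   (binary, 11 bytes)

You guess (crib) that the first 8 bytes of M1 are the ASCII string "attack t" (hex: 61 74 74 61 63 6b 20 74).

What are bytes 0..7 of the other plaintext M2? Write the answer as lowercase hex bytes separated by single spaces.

7e 03 03 ce a5 7a e5 e8

Since C1 ⊕ C2 = M1 ⊕ M2, XORing with the guessed M1 bytes yields the corresponding M2 bytes: M2 = (C1 ⊕ C2) ⊕ M1.
1f XOR 61 = 7e
77 XOR 74 = 03
77 XOR 74 = 03
af XOR 61 = ce
c6 XOR 63 = a5
11 XOR 6b = 7a
c5 XOR 20 = e5
9c XOR 74 = e8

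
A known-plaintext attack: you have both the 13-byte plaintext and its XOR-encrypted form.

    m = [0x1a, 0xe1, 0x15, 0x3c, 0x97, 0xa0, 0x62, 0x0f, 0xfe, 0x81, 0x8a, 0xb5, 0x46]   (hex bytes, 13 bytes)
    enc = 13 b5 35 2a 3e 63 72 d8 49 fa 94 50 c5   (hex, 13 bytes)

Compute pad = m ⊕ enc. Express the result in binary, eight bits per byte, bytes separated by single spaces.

00001001 01010100 00100000 00010110 10101001 11000011 00010000 11010111 10110111 01111011 00011110 11100101 10000011

Since enc = m ⊕ pad, XORing both sides with m gives pad = m ⊕ enc.
1a ⊕ 13 = 09
e1 ⊕ b5 = 54
15 ⊕ 35 = 20
3c ⊕ 2a = 16
97 ⊕ 3e = a9
a0 ⊕ 63 = c3
62 ⊕ 72 = 10
0f ⊕ d8 = d7
fe ⊕ 49 = b7
81 ⊕ fa = 7b
8a ⊕ 94 = 1e
b5 ⊕ 50 = e5
46 ⊕ c5 = 83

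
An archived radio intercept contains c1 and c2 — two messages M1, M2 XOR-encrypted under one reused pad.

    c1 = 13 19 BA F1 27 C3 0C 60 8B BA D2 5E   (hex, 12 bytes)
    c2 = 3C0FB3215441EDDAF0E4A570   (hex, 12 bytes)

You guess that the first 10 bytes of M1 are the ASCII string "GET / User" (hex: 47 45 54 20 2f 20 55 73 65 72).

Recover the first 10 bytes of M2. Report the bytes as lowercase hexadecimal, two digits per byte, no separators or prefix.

First, c1 ⊕ c2 = (M1 ⊕ K) ⊕ (M2 ⊕ K) = M1 ⊕ M2, so the key drops out. Then M2 = (M1 ⊕ M2) ⊕ M1 over the first 10 bytes.
byte 0: (13 xor 3c) xor 47 = 2f xor 47 = 68
byte 1: (19 xor 0f) xor 45 = 16 xor 45 = 53
byte 2: (ba xor b3) xor 54 = 09 xor 54 = 5d
byte 3: (f1 xor 21) xor 20 = d0 xor 20 = f0
byte 4: (27 xor 54) xor 2f = 73 xor 2f = 5c
byte 5: (c3 xor 41) xor 20 = 82 xor 20 = a2
byte 6: (0c xor ed) xor 55 = e1 xor 55 = b4
byte 7: (60 xor da) xor 73 = ba xor 73 = c9
byte 8: (8b xor f0) xor 65 = 7b xor 65 = 1e
byte 9: (ba xor e4) xor 72 = 5e xor 72 = 2c

68535df05ca2b4c91e2c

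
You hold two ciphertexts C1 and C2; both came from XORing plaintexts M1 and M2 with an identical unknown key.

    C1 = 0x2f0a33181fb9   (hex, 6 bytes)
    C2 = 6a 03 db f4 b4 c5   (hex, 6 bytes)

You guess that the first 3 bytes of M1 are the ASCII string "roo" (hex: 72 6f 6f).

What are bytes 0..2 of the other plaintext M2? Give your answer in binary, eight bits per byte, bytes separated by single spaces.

First, C1 ⊕ C2 = (M1 ⊕ K) ⊕ (M2 ⊕ K) = M1 ⊕ M2, so the key drops out. Then M2 = (M1 ⊕ M2) ⊕ M1 over the first 3 bytes.
byte 0: (2f ^ 6a) ^ 72 = 45 ^ 72 = 37
byte 1: (0a ^ 03) ^ 6f = 09 ^ 6f = 66
byte 2: (33 ^ db) ^ 6f = e8 ^ 6f = 87

00110111 01100110 10000111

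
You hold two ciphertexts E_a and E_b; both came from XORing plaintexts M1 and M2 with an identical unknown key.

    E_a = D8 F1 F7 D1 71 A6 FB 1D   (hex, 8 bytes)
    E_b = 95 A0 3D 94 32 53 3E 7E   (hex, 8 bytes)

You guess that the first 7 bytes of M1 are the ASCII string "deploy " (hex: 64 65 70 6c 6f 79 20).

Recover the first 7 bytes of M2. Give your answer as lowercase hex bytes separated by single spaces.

First, E_a ⊕ E_b = (M1 ⊕ K) ⊕ (M2 ⊕ K) = M1 ⊕ M2, so the key drops out. Then M2 = (M1 ⊕ M2) ⊕ M1 over the first 7 bytes.
byte 0: (d8 xor 95) xor 64 = 4d xor 64 = 29
byte 1: (f1 xor a0) xor 65 = 51 xor 65 = 34
byte 2: (f7 xor 3d) xor 70 = ca xor 70 = ba
byte 3: (d1 xor 94) xor 6c = 45 xor 6c = 29
byte 4: (71 xor 32) xor 6f = 43 xor 6f = 2c
byte 5: (a6 xor 53) xor 79 = f5 xor 79 = 8c
byte 6: (fb xor 3e) xor 20 = c5 xor 20 = e5

29 34 ba 29 2c 8c e5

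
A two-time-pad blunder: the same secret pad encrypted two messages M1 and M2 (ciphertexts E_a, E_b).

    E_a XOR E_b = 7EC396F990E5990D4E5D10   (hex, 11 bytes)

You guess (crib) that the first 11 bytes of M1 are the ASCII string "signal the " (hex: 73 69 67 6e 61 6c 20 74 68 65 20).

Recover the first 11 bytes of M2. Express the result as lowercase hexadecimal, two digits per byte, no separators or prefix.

Since E_a ⊕ E_b = M1 ⊕ M2, XORing with the guessed M1 bytes yields the corresponding M2 bytes: M2 = (E_a ⊕ E_b) ⊕ M1.
7e ^ 73 = 0d
c3 ^ 69 = aa
96 ^ 67 = f1
f9 ^ 6e = 97
90 ^ 61 = f1
e5 ^ 6c = 89
99 ^ 20 = b9
0d ^ 74 = 79
4e ^ 68 = 26
5d ^ 65 = 38
10 ^ 20 = 30

0daaf197f189b979263830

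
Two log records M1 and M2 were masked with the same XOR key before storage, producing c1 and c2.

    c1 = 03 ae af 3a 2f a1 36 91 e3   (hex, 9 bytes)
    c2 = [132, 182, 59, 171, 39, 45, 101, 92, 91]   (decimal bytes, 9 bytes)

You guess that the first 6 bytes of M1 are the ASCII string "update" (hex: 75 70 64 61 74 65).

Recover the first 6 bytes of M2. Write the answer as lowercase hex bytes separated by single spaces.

f2 68 f0 f0 7c e9

First, c1 ⊕ c2 = (M1 ⊕ K) ⊕ (M2 ⊕ K) = M1 ⊕ M2, so the key drops out. Then M2 = (M1 ⊕ M2) ⊕ M1 over the first 6 bytes.
byte 0: (03 ^ 84) ^ 75 = 87 ^ 75 = f2
byte 1: (ae ^ b6) ^ 70 = 18 ^ 70 = 68
byte 2: (af ^ 3b) ^ 64 = 94 ^ 64 = f0
byte 3: (3a ^ ab) ^ 61 = 91 ^ 61 = f0
byte 4: (2f ^ 27) ^ 74 = 08 ^ 74 = 7c
byte 5: (a1 ^ 2d) ^ 65 = 8c ^ 65 = e9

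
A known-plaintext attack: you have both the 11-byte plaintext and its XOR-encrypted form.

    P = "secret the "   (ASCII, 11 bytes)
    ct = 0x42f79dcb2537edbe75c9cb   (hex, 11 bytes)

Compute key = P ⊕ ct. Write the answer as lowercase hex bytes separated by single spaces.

31 92 fe b9 40 43 cd ca 1d ac eb

Since ct = P ⊕ key, XORing both sides with P gives key = P ⊕ ct.
73 ⊕ 42 = 31
65 ⊕ f7 = 92
63 ⊕ 9d = fe
72 ⊕ cb = b9
65 ⊕ 25 = 40
74 ⊕ 37 = 43
20 ⊕ ed = cd
74 ⊕ be = ca
68 ⊕ 75 = 1d
65 ⊕ c9 = ac
20 ⊕ cb = eb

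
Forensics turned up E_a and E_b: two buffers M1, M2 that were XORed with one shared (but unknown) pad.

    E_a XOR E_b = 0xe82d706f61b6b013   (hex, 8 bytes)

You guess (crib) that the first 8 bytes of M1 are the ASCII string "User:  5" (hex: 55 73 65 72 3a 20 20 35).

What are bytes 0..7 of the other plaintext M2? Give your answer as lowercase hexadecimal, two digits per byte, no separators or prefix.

Since E_a ⊕ E_b = M1 ⊕ M2, XORing with the guessed M1 bytes yields the corresponding M2 bytes: M2 = (E_a ⊕ E_b) ⊕ M1.
byte 0: 232 ^  85 = 189
byte 1:  45 ^ 115 =  94
byte 2: 112 ^ 101 =  21
byte 3: 111 ^ 114 =  29
byte 4:  97 ^  58 =  91
byte 5: 182 ^  32 = 150
byte 6: 176 ^  32 = 144
byte 7:  19 ^  53 =  38

bd5e151d5b969026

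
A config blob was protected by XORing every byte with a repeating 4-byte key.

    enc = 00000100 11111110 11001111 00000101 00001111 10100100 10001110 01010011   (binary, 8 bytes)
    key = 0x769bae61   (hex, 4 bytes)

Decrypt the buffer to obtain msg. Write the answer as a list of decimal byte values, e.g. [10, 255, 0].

[114, 101, 97, 100, 121, 63, 32, 50]

The 4-byte key repeats, so the effective keystream is 76 9b ae 61 76 9b ae 61.
byte 0: 04 ^ 76 = 72
byte 1: fe ^ 9b = 65
byte 2: cf ^ ae = 61
byte 3: 05 ^ 61 = 64
byte 4: 0f ^ 76 = 79
byte 5: a4 ^ 9b = 3f
byte 6: 8e ^ ae = 20
byte 7: 53 ^ 61 = 32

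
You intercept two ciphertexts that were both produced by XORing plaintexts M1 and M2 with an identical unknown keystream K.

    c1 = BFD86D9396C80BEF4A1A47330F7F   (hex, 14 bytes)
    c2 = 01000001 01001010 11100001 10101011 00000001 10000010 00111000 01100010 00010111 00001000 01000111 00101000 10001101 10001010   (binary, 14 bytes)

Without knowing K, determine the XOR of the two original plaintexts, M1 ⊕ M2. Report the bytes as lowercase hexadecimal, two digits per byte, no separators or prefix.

c1 ⊕ c2 = (M1 ⊕ K) ⊕ (M2 ⊕ K) = M1 ⊕ M2 — the shared key cancels under XOR.
10111111 XOR 01000001 = 11111110
11011000 XOR 01001010 = 10010010
01101101 XOR 11100001 = 10001100
10010011 XOR 10101011 = 00111000
10010110 XOR 00000001 = 10010111
11001000 XOR 10000010 = 01001010
00001011 XOR 00111000 = 00110011
11101111 XOR 01100010 = 10001101
01001010 XOR 00010111 = 01011101
00011010 XOR 00001000 = 00010010
01000111 XOR 01000111 = 00000000
00110011 XOR 00101000 = 00011011
00001111 XOR 10001101 = 10000010
01111111 XOR 10001010 = 11110101

fe928c38974a338d5d12001b82f5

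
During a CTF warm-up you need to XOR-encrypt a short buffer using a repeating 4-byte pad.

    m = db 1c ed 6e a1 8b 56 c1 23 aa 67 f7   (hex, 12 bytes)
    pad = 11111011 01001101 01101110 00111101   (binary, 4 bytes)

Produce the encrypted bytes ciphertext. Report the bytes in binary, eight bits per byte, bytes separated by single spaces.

The 4-byte key repeats, so the effective keystream is fb 4d 6e 3d fb 4d 6e 3d fb 4d 6e 3d.
byte 0: db ⊕ fb = 20
byte 1: 1c ⊕ 4d = 51
byte 2: ed ⊕ 6e = 83
byte 3: 6e ⊕ 3d = 53
byte 4: a1 ⊕ fb = 5a
byte 5: 8b ⊕ 4d = c6
byte 6: 56 ⊕ 6e = 38
byte 7: c1 ⊕ 3d = fc
byte 8: 23 ⊕ fb = d8
byte 9: aa ⊕ 4d = e7
byte 10: 67 ⊕ 6e = 09
byte 11: f7 ⊕ 3d = ca

00100000 01010001 10000011 01010011 01011010 11000110 00111000 11111100 11011000 11100111 00001001 11001010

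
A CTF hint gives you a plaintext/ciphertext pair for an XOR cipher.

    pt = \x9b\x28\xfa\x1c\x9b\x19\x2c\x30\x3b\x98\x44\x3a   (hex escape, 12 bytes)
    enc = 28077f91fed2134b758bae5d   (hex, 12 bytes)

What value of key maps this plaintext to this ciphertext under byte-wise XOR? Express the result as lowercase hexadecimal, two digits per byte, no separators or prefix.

Since enc = pt ⊕ key, XORing both sides with pt gives key = pt ⊕ enc.
byte 0: 9b ^ 28 = b3
byte 1: 28 ^ 07 = 2f
byte 2: fa ^ 7f = 85
byte 3: 1c ^ 91 = 8d
byte 4: 9b ^ fe = 65
byte 5: 19 ^ d2 = cb
byte 6: 2c ^ 13 = 3f
byte 7: 30 ^ 4b = 7b
byte 8: 3b ^ 75 = 4e
byte 9: 98 ^ 8b = 13
byte 10: 44 ^ ae = ea
byte 11: 3a ^ 5d = 67

b32f858d65cb3f7b4e13ea67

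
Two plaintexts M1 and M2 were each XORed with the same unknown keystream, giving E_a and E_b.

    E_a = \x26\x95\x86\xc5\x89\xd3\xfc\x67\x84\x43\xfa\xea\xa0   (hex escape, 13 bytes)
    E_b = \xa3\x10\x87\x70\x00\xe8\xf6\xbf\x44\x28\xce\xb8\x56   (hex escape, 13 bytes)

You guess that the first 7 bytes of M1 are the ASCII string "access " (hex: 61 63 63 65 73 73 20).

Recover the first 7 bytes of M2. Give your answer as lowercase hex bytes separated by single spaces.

e4 e6 62 d0 fa 48 2a

First, E_a ⊕ E_b = (M1 ⊕ K) ⊕ (M2 ⊕ K) = M1 ⊕ M2, so the key drops out. Then M2 = (M1 ⊕ M2) ⊕ M1 over the first 7 bytes.
byte 0: (26 ⊕ a3) ⊕ 61 = 85 ⊕ 61 = e4
byte 1: (95 ⊕ 10) ⊕ 63 = 85 ⊕ 63 = e6
byte 2: (86 ⊕ 87) ⊕ 63 = 01 ⊕ 63 = 62
byte 3: (c5 ⊕ 70) ⊕ 65 = b5 ⊕ 65 = d0
byte 4: (89 ⊕ 00) ⊕ 73 = 89 ⊕ 73 = fa
byte 5: (d3 ⊕ e8) ⊕ 73 = 3b ⊕ 73 = 48
byte 6: (fc ⊕ f6) ⊕ 20 = 0a ⊕ 20 = 2a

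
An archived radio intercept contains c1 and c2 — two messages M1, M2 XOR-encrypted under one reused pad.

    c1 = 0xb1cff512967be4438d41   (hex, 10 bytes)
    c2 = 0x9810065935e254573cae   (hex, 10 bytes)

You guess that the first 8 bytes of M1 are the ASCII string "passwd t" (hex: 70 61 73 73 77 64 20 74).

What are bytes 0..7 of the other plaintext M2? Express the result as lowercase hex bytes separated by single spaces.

59 be 80 38 d4 fd 90 60

First, c1 ⊕ c2 = (M1 ⊕ K) ⊕ (M2 ⊕ K) = M1 ⊕ M2, so the key drops out. Then M2 = (M1 ⊕ M2) ⊕ M1 over the first 8 bytes.
byte 0: (b1 ⊕ 98) ⊕ 70 = 29 ⊕ 70 = 59
byte 1: (cf ⊕ 10) ⊕ 61 = df ⊕ 61 = be
byte 2: (f5 ⊕ 06) ⊕ 73 = f3 ⊕ 73 = 80
byte 3: (12 ⊕ 59) ⊕ 73 = 4b ⊕ 73 = 38
byte 4: (96 ⊕ 35) ⊕ 77 = a3 ⊕ 77 = d4
byte 5: (7b ⊕ e2) ⊕ 64 = 99 ⊕ 64 = fd
byte 6: (e4 ⊕ 54) ⊕ 20 = b0 ⊕ 20 = 90
byte 7: (43 ⊕ 57) ⊕ 74 = 14 ⊕ 74 = 60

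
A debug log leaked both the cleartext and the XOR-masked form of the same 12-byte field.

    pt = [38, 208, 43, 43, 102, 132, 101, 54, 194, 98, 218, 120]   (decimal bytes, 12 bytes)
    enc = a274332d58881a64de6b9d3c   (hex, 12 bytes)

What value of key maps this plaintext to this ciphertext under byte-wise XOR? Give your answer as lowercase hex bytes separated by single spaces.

Since enc = pt ⊕ key, XORing both sides with pt gives key = pt ⊕ enc.
00100110 XOR 10100010 = 10000100
11010000 XOR 01110100 = 10100100
00101011 XOR 00110011 = 00011000
00101011 XOR 00101101 = 00000110
01100110 XOR 01011000 = 00111110
10000100 XOR 10001000 = 00001100
01100101 XOR 00011010 = 01111111
00110110 XOR 01100100 = 01010010
11000010 XOR 11011110 = 00011100
01100010 XOR 01101011 = 00001001
11011010 XOR 10011101 = 01000111
01111000 XOR 00111100 = 01000100

84 a4 18 06 3e 0c 7f 52 1c 09 47 44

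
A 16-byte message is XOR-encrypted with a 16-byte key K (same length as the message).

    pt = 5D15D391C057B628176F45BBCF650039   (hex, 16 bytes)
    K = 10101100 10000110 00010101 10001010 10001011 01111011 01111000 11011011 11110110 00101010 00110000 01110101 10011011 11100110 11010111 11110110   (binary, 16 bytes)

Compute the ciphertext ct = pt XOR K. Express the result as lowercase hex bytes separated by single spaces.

f1 93 c6 1b 4b 2c ce f3 e1 45 75 ce 54 83 d7 cf

XOR is its own inverse, so applying the key byte-wise gives the result directly.
byte 0: 01011101 XOR 10101100 = 11110001
byte 1: 00010101 XOR 10000110 = 10010011
byte 2: 11010011 XOR 00010101 = 11000110
byte 3: 10010001 XOR 10001010 = 00011011
byte 4: 11000000 XOR 10001011 = 01001011
byte 5: 01010111 XOR 01111011 = 00101100
byte 6: 10110110 XOR 01111000 = 11001110
byte 7: 00101000 XOR 11011011 = 11110011
byte 8: 00010111 XOR 11110110 = 11100001
byte 9: 01101111 XOR 00101010 = 01000101
byte 10: 01000101 XOR 00110000 = 01110101
byte 11: 10111011 XOR 01110101 = 11001110
byte 12: 11001111 XOR 10011011 = 01010100
byte 13: 01100101 XOR 11100110 = 10000011
byte 14: 00000000 XOR 11010111 = 11010111
byte 15: 00111001 XOR 11110110 = 11001111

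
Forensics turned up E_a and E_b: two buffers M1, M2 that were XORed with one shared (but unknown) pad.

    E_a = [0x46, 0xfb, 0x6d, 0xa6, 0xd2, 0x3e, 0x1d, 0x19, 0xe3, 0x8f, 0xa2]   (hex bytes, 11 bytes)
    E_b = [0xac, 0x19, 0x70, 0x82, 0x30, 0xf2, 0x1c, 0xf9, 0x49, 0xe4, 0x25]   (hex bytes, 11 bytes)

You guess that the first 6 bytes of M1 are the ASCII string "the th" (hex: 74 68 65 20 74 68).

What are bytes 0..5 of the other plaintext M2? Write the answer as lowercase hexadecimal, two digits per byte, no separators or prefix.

9e8a780496a4

First, E_a ⊕ E_b = (M1 ⊕ K) ⊕ (M2 ⊕ K) = M1 ⊕ M2, so the key drops out. Then M2 = (M1 ⊕ M2) ⊕ M1 over the first 6 bytes.
byte 0: (46 xor ac) xor 74 = ea xor 74 = 9e
byte 1: (fb xor 19) xor 68 = e2 xor 68 = 8a
byte 2: (6d xor 70) xor 65 = 1d xor 65 = 78
byte 3: (a6 xor 82) xor 20 = 24 xor 20 = 04
byte 4: (d2 xor 30) xor 74 = e2 xor 74 = 96
byte 5: (3e xor f2) xor 68 = cc xor 68 = a4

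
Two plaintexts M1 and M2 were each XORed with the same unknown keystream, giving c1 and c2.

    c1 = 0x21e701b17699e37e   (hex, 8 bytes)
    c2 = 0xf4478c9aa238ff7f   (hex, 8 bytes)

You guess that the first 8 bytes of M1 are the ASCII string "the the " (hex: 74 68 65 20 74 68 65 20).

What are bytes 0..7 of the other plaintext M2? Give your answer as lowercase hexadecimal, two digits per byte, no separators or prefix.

a1c8e80ba0c97921

First, c1 ⊕ c2 = (M1 ⊕ K) ⊕ (M2 ⊕ K) = M1 ⊕ M2, so the key drops out. Then M2 = (M1 ⊕ M2) ⊕ M1 over the first 8 bytes.
byte 0: (21 ⊕ f4) ⊕ 74 = d5 ⊕ 74 = a1
byte 1: (e7 ⊕ 47) ⊕ 68 = a0 ⊕ 68 = c8
byte 2: (01 ⊕ 8c) ⊕ 65 = 8d ⊕ 65 = e8
byte 3: (b1 ⊕ 9a) ⊕ 20 = 2b ⊕ 20 = 0b
byte 4: (76 ⊕ a2) ⊕ 74 = d4 ⊕ 74 = a0
byte 5: (99 ⊕ 38) ⊕ 68 = a1 ⊕ 68 = c9
byte 6: (e3 ⊕ ff) ⊕ 65 = 1c ⊕ 65 = 79
byte 7: (7e ⊕ 7f) ⊕ 20 = 01 ⊕ 20 = 21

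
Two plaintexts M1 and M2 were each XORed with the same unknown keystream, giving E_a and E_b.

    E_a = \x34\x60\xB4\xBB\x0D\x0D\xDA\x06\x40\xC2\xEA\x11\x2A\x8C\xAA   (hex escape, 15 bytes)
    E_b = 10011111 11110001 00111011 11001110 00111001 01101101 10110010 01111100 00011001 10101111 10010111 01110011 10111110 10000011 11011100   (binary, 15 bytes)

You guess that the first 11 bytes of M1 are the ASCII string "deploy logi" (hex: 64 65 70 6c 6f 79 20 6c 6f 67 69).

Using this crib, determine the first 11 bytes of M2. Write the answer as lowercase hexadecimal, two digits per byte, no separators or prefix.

First, E_a ⊕ E_b = (M1 ⊕ K) ⊕ (M2 ⊕ K) = M1 ⊕ M2, so the key drops out. Then M2 = (M1 ⊕ M2) ⊕ M1 over the first 11 bytes.
byte 0: (34 ^ 9f) ^ 64 = ab ^ 64 = cf
byte 1: (60 ^ f1) ^ 65 = 91 ^ 65 = f4
byte 2: (b4 ^ 3b) ^ 70 = 8f ^ 70 = ff
byte 3: (bb ^ ce) ^ 6c = 75 ^ 6c = 19
byte 4: (0d ^ 39) ^ 6f = 34 ^ 6f = 5b
byte 5: (0d ^ 6d) ^ 79 = 60 ^ 79 = 19
byte 6: (da ^ b2) ^ 20 = 68 ^ 20 = 48
byte 7: (06 ^ 7c) ^ 6c = 7a ^ 6c = 16
byte 8: (40 ^ 19) ^ 6f = 59 ^ 6f = 36
byte 9: (c2 ^ af) ^ 67 = 6d ^ 67 = 0a
byte 10: (ea ^ 97) ^ 69 = 7d ^ 69 = 14

cff4ff195b194816360a14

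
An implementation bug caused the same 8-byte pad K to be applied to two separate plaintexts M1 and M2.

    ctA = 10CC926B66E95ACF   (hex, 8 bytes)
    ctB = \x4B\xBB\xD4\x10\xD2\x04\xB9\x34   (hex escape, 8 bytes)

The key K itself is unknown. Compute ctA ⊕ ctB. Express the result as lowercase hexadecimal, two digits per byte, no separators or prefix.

ctA ⊕ ctB = (M1 ⊕ K) ⊕ (M2 ⊕ K) = M1 ⊕ M2 — the shared key cancels under XOR.
 16 xor  75 =  91
204 xor 187 = 119
146 xor 212 =  70
107 xor  16 = 123
102 xor 210 = 180
233 xor   4 = 237
 90 xor 185 = 227
207 xor  52 = 251

5b77467bb4ede3fb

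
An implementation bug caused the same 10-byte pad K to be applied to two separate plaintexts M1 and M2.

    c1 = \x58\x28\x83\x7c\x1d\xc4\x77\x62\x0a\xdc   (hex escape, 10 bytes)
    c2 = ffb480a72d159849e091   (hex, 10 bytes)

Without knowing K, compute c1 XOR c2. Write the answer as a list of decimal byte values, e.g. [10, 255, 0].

[167, 156, 3, 219, 48, 209, 239, 43, 234, 77]

c1 ⊕ c2 = (M1 ⊕ K) ⊕ (M2 ⊕ K) = M1 ⊕ M2 — the shared key cancels under XOR.
58 ⊕ ff = a7
28 ⊕ b4 = 9c
83 ⊕ 80 = 03
7c ⊕ a7 = db
1d ⊕ 2d = 30
c4 ⊕ 15 = d1
77 ⊕ 98 = ef
62 ⊕ 49 = 2b
0a ⊕ e0 = ea
dc ⊕ 91 = 4d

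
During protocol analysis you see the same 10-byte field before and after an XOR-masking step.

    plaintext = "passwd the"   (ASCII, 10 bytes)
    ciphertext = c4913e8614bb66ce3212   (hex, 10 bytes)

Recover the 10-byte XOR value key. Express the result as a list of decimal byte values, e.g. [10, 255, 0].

[180, 240, 77, 245, 99, 223, 70, 186, 90, 119]

Since ciphertext = plaintext ⊕ key, XORing both sides with plaintext gives key = plaintext ⊕ ciphertext.
70 XOR c4 = b4
61 XOR 91 = f0
73 XOR 3e = 4d
73 XOR 86 = f5
77 XOR 14 = 63
64 XOR bb = df
20 XOR 66 = 46
74 XOR ce = ba
68 XOR 32 = 5a
65 XOR 12 = 77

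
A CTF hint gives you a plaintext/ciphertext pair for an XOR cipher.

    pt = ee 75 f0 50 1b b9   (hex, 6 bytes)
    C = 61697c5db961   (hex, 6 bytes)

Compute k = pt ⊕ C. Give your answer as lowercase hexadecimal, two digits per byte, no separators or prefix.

8f1c8c0da2d8

Since C = pt ⊕ k, XORing both sides with pt gives k = pt ⊕ C.
byte 0: 238 ^  97 = 143
byte 1: 117 ^ 105 =  28
byte 2: 240 ^ 124 = 140
byte 3:  80 ^  93 =  13
byte 4:  27 ^ 185 = 162
byte 5: 185 ^  97 = 216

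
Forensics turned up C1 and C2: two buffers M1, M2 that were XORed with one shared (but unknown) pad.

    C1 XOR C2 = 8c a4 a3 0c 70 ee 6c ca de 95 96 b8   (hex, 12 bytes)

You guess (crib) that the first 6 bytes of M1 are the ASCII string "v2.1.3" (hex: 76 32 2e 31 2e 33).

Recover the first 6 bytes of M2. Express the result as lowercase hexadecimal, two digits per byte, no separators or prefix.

fa968d3d5edd

Since C1 ⊕ C2 = M1 ⊕ M2, XORing with the guessed M1 bytes yields the corresponding M2 bytes: M2 = (C1 ⊕ C2) ⊕ M1.
10001100 ⊕ 01110110 = 11111010
10100100 ⊕ 00110010 = 10010110
10100011 ⊕ 00101110 = 10001101
00001100 ⊕ 00110001 = 00111101
01110000 ⊕ 00101110 = 01011110
11101110 ⊕ 00110011 = 11011101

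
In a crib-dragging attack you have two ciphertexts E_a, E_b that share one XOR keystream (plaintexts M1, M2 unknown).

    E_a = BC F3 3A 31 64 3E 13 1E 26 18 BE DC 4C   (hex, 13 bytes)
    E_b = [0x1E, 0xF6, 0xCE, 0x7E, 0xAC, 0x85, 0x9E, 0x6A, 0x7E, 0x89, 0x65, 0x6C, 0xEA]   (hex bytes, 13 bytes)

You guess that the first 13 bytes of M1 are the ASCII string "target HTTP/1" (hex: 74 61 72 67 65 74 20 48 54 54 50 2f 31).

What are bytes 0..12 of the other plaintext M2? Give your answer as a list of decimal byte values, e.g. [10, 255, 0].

First, E_a ⊕ E_b = (M1 ⊕ K) ⊕ (M2 ⊕ K) = M1 ⊕ M2, so the key drops out. Then M2 = (M1 ⊕ M2) ⊕ M1 over the first 13 bytes.
byte 0: (bc xor 1e) xor 74 = a2 xor 74 = d6
byte 1: (f3 xor f6) xor 61 = 05 xor 61 = 64
byte 2: (3a xor ce) xor 72 = f4 xor 72 = 86
byte 3: (31 xor 7e) xor 67 = 4f xor 67 = 28
byte 4: (64 xor ac) xor 65 = c8 xor 65 = ad
byte 5: (3e xor 85) xor 74 = bb xor 74 = cf
byte 6: (13 xor 9e) xor 20 = 8d xor 20 = ad
byte 7: (1e xor 6a) xor 48 = 74 xor 48 = 3c
byte 8: (26 xor 7e) xor 54 = 58 xor 54 = 0c
byte 9: (18 xor 89) xor 54 = 91 xor 54 = c5
byte 10: (be xor 65) xor 50 = db xor 50 = 8b
byte 11: (dc xor 6c) xor 2f = b0 xor 2f = 9f
byte 12: (4c xor ea) xor 31 = a6 xor 31 = 97

[214, 100, 134, 40, 173, 207, 173, 60, 12, 197, 139, 159, 151]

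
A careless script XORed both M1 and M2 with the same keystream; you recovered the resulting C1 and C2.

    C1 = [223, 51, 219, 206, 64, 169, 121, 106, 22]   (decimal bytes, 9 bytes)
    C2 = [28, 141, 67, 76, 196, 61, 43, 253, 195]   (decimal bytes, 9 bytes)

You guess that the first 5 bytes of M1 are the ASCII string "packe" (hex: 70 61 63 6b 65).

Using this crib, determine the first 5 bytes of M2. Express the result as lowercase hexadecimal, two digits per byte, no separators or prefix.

First, C1 ⊕ C2 = (M1 ⊕ K) ⊕ (M2 ⊕ K) = M1 ⊕ M2, so the key drops out. Then M2 = (M1 ⊕ M2) ⊕ M1 over the first 5 bytes.
byte 0: (df ^ 1c) ^ 70 = c3 ^ 70 = b3
byte 1: (33 ^ 8d) ^ 61 = be ^ 61 = df
byte 2: (db ^ 43) ^ 63 = 98 ^ 63 = fb
byte 3: (ce ^ 4c) ^ 6b = 82 ^ 6b = e9
byte 4: (40 ^ c4) ^ 65 = 84 ^ 65 = e1

b3dffbe9e1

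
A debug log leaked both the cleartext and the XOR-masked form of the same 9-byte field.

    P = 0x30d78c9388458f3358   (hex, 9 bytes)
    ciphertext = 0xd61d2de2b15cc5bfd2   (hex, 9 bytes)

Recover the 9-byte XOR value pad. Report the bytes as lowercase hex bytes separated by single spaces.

Since ciphertext = P ⊕ pad, XORing both sides with P gives pad = P ⊕ ciphertext.
byte 0: 00110000 ^ 11010110 = 11100110
byte 1: 11010111 ^ 00011101 = 11001010
byte 2: 10001100 ^ 00101101 = 10100001
byte 3: 10010011 ^ 11100010 = 01110001
byte 4: 10001000 ^ 10110001 = 00111001
byte 5: 01000101 ^ 01011100 = 00011001
byte 6: 10001111 ^ 11000101 = 01001010
byte 7: 00110011 ^ 10111111 = 10001100
byte 8: 01011000 ^ 11010010 = 10001010

e6 ca a1 71 39 19 4a 8c 8a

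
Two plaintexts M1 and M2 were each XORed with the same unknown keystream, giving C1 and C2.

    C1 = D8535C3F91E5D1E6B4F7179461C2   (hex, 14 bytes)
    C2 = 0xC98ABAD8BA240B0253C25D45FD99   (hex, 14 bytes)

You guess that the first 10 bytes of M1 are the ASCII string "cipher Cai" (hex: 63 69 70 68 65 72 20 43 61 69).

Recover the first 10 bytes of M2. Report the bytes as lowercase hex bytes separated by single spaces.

72 b0 96 8f 4e b3 fa a7 86 5c

First, C1 ⊕ C2 = (M1 ⊕ K) ⊕ (M2 ⊕ K) = M1 ⊕ M2, so the key drops out. Then M2 = (M1 ⊕ M2) ⊕ M1 over the first 10 bytes.
byte 0: (d8 ^ c9) ^ 63 = 11 ^ 63 = 72
byte 1: (53 ^ 8a) ^ 69 = d9 ^ 69 = b0
byte 2: (5c ^ ba) ^ 70 = e6 ^ 70 = 96
byte 3: (3f ^ d8) ^ 68 = e7 ^ 68 = 8f
byte 4: (91 ^ ba) ^ 65 = 2b ^ 65 = 4e
byte 5: (e5 ^ 24) ^ 72 = c1 ^ 72 = b3
byte 6: (d1 ^ 0b) ^ 20 = da ^ 20 = fa
byte 7: (e6 ^ 02) ^ 43 = e4 ^ 43 = a7
byte 8: (b4 ^ 53) ^ 61 = e7 ^ 61 = 86
byte 9: (f7 ^ c2) ^ 69 = 35 ^ 69 = 5c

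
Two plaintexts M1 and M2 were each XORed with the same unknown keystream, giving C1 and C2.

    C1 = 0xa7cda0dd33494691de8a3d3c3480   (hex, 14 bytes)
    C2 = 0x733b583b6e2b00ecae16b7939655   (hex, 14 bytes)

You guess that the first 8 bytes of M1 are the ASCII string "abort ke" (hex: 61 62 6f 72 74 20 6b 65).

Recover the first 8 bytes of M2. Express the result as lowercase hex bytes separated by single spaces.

b5 94 97 94 29 42 2d 18

First, C1 ⊕ C2 = (M1 ⊕ K) ⊕ (M2 ⊕ K) = M1 ⊕ M2, so the key drops out. Then M2 = (M1 ⊕ M2) ⊕ M1 over the first 8 bytes.
byte 0: (a7 ^ 73) ^ 61 = d4 ^ 61 = b5
byte 1: (cd ^ 3b) ^ 62 = f6 ^ 62 = 94
byte 2: (a0 ^ 58) ^ 6f = f8 ^ 6f = 97
byte 3: (dd ^ 3b) ^ 72 = e6 ^ 72 = 94
byte 4: (33 ^ 6e) ^ 74 = 5d ^ 74 = 29
byte 5: (49 ^ 2b) ^ 20 = 62 ^ 20 = 42
byte 6: (46 ^ 00) ^ 6b = 46 ^ 6b = 2d
byte 7: (91 ^ ec) ^ 65 = 7d ^ 65 = 18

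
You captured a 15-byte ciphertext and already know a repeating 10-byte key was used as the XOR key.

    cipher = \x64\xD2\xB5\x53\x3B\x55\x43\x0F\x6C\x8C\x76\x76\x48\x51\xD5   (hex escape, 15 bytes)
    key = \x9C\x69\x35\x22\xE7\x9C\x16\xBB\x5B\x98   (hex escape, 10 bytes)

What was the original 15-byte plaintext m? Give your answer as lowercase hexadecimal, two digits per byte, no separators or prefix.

The 10-byte key repeats, so the effective keystream is 9c 69 35 22 e7 9c 16 bb 5b 98 9c 69 35 22 e7.
byte 0: 100 XOR 156 = 248
byte 1: 210 XOR 105 = 187
byte 2: 181 XOR  53 = 128
byte 3:  83 XOR  34 = 113
byte 4:  59 XOR 231 = 220
byte 5:  85 XOR 156 = 201
byte 6:  67 XOR  22 =  85
byte 7:  15 XOR 187 = 180
byte 8: 108 XOR  91 =  55
byte 9: 140 XOR 152 =  20
byte 10: 118 XOR 156 = 234
byte 11: 118 XOR 105 =  31
byte 12:  72 XOR  53 = 125
byte 13:  81 XOR  34 = 115
byte 14: 213 XOR 231 =  50

f8bb8071dcc955b43714ea1f7d7332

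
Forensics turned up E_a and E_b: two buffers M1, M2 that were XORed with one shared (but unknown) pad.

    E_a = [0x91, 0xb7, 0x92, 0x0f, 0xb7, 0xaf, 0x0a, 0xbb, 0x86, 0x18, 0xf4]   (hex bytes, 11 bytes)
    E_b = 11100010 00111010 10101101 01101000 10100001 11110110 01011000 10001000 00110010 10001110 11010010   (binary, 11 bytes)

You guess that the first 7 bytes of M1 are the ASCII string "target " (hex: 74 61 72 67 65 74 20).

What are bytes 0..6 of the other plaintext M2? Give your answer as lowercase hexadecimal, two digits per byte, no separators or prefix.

First, E_a ⊕ E_b = (M1 ⊕ K) ⊕ (M2 ⊕ K) = M1 ⊕ M2, so the key drops out. Then M2 = (M1 ⊕ M2) ⊕ M1 over the first 7 bytes.
byte 0: (91 ^ e2) ^ 74 = 73 ^ 74 = 07
byte 1: (b7 ^ 3a) ^ 61 = 8d ^ 61 = ec
byte 2: (92 ^ ad) ^ 72 = 3f ^ 72 = 4d
byte 3: (0f ^ 68) ^ 67 = 67 ^ 67 = 00
byte 4: (b7 ^ a1) ^ 65 = 16 ^ 65 = 73
byte 5: (af ^ f6) ^ 74 = 59 ^ 74 = 2d
byte 6: (0a ^ 58) ^ 20 = 52 ^ 20 = 72

07ec4d00732d72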